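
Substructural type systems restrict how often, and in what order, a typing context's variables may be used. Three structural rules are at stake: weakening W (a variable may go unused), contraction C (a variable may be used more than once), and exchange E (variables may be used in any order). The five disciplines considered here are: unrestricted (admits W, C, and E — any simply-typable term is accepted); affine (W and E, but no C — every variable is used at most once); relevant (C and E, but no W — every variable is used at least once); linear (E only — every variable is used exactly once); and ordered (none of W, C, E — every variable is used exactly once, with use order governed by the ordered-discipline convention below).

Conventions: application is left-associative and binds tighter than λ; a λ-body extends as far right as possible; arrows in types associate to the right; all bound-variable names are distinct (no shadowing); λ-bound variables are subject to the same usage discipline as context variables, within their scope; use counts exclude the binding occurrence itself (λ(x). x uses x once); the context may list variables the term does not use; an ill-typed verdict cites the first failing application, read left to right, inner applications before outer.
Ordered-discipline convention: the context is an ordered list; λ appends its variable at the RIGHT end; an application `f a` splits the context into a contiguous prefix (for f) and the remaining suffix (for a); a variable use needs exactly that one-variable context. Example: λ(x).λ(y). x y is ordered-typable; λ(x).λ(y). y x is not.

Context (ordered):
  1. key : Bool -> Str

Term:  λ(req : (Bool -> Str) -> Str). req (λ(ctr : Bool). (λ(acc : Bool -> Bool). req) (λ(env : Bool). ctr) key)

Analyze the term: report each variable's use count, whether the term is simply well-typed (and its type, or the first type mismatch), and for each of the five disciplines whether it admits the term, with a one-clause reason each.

usage: key: 1×; req (λ-bound): 2×; ctr (λ-bound): 1×; acc (λ-bound): 0×; env (λ-bound): 0×
uses in reading order: req, req, ctr, key
typing: the term checks, with type ((Bool -> Str) -> Str) -> Str
ordered: ✗, repeated use of req ×2; acc, env left unused
linear: ✗, repeated use of req ×2; acc, env left unused
affine: ✗, repeated use of req ×2
relevant: ✗, acc, env left unused
unrestricted: ✓, well-typed at ((Bool -> Str) -> Str) -> Str; no restrictions here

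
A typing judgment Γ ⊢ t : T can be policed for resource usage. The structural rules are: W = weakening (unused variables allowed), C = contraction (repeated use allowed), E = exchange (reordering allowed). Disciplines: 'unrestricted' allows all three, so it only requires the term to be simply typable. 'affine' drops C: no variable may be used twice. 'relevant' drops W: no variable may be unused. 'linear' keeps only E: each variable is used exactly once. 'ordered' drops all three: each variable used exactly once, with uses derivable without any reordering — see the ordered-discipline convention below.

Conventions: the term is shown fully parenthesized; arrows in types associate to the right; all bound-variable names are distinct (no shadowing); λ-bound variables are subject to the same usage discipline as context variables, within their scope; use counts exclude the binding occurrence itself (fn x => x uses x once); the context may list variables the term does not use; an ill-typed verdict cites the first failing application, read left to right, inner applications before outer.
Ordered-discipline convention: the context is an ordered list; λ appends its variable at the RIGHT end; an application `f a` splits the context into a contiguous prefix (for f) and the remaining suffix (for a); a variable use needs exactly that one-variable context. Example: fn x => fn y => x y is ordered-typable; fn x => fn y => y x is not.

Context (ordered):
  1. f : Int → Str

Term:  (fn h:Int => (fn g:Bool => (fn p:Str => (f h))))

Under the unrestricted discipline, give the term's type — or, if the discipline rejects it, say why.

term : Int → Bool → Str → Str
usage: f: 1×, h [bound]: 1×, g [bound]: 0×, p [bound]: 0×
order of uses: f, h
typing: well-typed — term : Int → Bool → Str → Str
all disciplines: ordered ✗, linear ✗, affine ✓, relevant ✗, unrestricted ✓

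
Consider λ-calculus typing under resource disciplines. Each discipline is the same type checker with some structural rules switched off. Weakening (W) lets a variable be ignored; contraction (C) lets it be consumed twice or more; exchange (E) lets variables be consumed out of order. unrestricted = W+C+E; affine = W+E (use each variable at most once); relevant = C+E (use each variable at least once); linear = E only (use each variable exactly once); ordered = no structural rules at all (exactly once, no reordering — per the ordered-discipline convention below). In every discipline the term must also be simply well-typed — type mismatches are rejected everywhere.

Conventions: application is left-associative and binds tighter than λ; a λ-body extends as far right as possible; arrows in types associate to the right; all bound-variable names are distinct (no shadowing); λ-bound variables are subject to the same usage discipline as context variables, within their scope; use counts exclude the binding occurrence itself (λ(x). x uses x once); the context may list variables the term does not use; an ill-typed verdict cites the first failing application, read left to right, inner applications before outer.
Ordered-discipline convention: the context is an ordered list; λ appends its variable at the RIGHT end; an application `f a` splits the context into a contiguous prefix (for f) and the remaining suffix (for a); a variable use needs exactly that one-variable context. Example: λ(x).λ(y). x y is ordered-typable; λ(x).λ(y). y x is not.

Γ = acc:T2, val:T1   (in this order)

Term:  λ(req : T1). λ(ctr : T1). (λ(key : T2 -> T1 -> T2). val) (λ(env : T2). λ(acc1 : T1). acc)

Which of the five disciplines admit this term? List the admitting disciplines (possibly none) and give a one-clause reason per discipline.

admitted in: affine, unrestricted
use counts: acc=1, val=1, req (λ-bound)=0, ctr (λ-bound)=0, key (λ-bound)=0, env (λ-bound)=0, acc1 (λ-bound)=0
uses in reading order: val, acc
typing: the term checks, with type T1 -> T1 -> T1
ordered: ✗ — req, ctr, key, env, acc1 left unused
linear: ✗ — req, ctr, key, env, acc1 left unused
affine: ✓ — at most one use each (acc, val, req, ctr, key, env, acc1)
relevant: ✗ — req, ctr, key, env, acc1 left unused
unrestricted: ✓ — type-checks (T1 -> T1 -> T1) and nothing is barred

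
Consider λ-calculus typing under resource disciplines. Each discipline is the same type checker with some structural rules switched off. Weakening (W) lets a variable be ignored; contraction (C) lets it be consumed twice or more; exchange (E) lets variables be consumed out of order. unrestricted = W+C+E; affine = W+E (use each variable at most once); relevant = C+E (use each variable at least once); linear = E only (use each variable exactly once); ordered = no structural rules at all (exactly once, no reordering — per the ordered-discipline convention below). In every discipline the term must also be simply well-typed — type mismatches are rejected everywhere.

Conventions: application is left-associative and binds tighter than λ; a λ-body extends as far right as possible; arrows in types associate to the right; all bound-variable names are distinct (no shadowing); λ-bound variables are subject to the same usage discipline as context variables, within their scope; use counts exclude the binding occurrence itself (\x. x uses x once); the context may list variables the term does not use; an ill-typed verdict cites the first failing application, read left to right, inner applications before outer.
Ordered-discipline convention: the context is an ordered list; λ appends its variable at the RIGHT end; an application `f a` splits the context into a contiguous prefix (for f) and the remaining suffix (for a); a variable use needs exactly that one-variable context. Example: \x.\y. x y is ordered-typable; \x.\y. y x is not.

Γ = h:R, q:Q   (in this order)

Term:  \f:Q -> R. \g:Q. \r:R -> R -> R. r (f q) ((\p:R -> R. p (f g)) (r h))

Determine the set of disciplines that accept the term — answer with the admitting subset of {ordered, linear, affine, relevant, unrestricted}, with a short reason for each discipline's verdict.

accepted by: relevant, unrestricted
usage: h: 1; q: 1; f (bound): 2; g (bound): 1; r (bound): 2; p (bound): 1
order of uses: r, f, q, p, f, g, r, h
typing: ✓ — (Q -> R) -> Q -> (R -> R -> R) -> R
ordered ✗ (uses contraction: f ×2, r ×2)
linear ✗ (uses contraction: f ×2, r ×2)
affine ✗ (uses contraction: f ×2, r ×2)
relevant ✓ (none of h, q, f, g, r, p goes unused)
unrestricted ✓ (well-typed at (Q -> R) -> Q -> (R -> R -> R) -> R; no restrictions here)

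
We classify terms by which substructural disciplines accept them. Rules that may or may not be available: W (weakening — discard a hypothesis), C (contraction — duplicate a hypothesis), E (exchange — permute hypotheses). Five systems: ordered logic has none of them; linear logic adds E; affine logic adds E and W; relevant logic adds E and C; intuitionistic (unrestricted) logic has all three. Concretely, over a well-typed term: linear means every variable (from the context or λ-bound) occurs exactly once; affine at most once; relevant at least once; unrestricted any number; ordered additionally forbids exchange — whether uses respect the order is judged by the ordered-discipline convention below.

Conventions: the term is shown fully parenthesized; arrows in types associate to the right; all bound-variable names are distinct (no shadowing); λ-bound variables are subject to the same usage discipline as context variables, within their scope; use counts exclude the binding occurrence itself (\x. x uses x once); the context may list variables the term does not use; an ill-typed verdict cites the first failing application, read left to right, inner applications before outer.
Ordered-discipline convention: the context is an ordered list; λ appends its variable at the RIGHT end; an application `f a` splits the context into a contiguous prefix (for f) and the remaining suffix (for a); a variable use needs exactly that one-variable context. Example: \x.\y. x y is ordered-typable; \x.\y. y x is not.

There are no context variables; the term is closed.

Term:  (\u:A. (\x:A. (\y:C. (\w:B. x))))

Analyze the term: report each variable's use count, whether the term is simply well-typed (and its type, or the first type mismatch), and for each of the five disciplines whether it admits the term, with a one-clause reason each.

use counts: u (bound) ×0, x (bound) ×1, y (bound) ×0, w (bound) ×0
left-to-right use order: x
typing: ✓ — A → A → C → B → A
ordered: ✗ — unused: u, y, w — weakening required
linear: ✗ — unused: u, y, w — weakening required
affine: ✓ — at most one use each (u, x, y, w)
relevant: ✗ — unused: u, y, w — weakening required
unrestricted: ✓ — type-checks (A → A → C → B → A) and nothing is barred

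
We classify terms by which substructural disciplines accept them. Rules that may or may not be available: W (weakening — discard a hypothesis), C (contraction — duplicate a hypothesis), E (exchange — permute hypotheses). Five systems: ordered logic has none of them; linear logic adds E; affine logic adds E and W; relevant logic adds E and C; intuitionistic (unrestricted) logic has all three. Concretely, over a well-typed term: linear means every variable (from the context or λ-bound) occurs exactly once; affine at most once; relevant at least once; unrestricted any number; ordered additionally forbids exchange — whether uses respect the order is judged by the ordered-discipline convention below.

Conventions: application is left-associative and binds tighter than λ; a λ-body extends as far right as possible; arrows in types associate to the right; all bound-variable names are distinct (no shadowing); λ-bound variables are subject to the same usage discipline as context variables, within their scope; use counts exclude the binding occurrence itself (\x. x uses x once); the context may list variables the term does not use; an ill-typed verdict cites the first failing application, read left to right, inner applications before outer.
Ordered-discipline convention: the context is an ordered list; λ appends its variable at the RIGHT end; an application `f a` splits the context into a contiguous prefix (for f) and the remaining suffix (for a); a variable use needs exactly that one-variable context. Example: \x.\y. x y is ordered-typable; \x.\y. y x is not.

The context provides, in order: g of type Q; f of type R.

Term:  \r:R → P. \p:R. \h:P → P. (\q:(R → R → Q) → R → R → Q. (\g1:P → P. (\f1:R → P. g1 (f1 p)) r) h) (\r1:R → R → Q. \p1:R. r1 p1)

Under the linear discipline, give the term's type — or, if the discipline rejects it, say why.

not well-typed under linear — needs weakening: g, f, q unused
use counts: g=0, f=0, r [bound]=1, p [bound]=1, h [bound]=1, q [bound]=0, g1 [bound]=1, f1 [bound]=1, r1 [bound]=1, p1 [bound]=1
use order (left to right): g1, f1, p, r, h, r1, p1
typing: ✓ — (R → P) → R → (P → P) → P
summary: ordered ✗ · linear ✗ · affine ✓ · relevant ✗ · unrestricted ✓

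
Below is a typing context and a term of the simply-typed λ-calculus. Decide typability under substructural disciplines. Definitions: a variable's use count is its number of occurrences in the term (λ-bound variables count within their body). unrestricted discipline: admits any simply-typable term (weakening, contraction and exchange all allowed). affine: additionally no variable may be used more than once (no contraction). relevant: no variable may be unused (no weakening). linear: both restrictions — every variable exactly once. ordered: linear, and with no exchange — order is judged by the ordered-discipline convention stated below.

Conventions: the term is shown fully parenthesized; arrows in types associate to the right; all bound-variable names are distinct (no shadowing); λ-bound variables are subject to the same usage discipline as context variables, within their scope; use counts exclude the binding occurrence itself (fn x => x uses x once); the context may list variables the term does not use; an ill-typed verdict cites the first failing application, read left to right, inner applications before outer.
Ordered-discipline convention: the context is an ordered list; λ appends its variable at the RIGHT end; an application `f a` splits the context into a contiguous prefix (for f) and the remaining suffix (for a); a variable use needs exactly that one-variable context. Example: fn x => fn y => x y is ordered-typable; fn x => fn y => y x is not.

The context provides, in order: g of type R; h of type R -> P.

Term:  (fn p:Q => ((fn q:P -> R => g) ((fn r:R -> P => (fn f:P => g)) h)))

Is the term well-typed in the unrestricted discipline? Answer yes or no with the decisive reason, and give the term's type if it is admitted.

yes — well-typed at Q -> R; no restrictions here; term : Q -> R
use counts: g ×2, h ×1, p (bound) ×0, q (bound) ×0, r (bound) ×0, f (bound) ×0
left-to-right use order: g, g, h
typing: the term checks, with type Q -> R
all disciplines: ordered ✗ · linear ✗ · affine ✗ · relevant ✗ · unrestricted ✓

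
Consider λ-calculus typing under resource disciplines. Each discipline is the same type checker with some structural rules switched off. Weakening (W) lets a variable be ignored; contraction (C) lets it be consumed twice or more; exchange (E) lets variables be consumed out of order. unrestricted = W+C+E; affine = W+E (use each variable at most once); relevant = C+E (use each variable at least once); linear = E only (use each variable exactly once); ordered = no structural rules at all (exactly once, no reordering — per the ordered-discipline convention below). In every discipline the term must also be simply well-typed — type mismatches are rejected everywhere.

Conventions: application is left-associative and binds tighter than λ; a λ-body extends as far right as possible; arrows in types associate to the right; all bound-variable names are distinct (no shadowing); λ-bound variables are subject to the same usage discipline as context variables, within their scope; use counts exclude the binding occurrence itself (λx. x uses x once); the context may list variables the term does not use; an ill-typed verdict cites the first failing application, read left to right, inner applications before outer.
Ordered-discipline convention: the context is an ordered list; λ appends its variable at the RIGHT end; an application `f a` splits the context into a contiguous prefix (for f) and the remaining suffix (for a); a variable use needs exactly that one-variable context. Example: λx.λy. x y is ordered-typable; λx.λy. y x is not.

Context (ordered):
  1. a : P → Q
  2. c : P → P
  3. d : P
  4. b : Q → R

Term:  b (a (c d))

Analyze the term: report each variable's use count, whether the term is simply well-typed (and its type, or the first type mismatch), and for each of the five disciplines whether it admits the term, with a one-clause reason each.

variable uses: a: 1, c: 1, d: 1, b: 1
left-to-right use order: b, a, c, d
typing: well-typed — term : R
ordered: ✗ — no contiguous prefix/suffix split fits b, a, c, d
linear: ✓ — exactly-once usage across a, c, d, b
affine: ✓ — none of a, c, d, b used more than once
relevant: ✓ — none of a, c, d, b goes unused
unrestricted: ✓ — typability at R is all that's needed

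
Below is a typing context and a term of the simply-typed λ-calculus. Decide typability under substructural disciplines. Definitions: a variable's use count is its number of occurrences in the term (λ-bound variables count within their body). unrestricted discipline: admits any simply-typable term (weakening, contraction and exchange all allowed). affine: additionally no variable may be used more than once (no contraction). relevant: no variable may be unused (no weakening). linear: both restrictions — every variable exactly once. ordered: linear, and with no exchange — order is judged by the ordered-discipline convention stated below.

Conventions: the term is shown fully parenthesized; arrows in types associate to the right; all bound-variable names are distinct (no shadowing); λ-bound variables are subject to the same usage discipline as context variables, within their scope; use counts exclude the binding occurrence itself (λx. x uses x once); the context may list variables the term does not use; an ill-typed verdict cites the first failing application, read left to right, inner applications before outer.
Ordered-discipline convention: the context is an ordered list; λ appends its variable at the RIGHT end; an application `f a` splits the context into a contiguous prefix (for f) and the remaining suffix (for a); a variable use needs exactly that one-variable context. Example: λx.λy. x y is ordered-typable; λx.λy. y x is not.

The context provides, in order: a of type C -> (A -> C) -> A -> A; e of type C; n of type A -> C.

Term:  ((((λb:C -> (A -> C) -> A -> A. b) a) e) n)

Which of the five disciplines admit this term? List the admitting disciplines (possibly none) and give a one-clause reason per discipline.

accepted by: ordered, linear, affine, relevant, unrestricted
use counts: a ×1; e ×1; n ×1; b [bound] ×1
order of uses: b, a, e, n
typing: the term checks, with type A -> A
ordered ✓ (a, e, n, b: once each, no exchange needed)
linear ✓ (exactly-once usage across a, e, n, b)
affine ✓ (none of a, e, n, b used more than once)
relevant ✓ (a, e, n, b: all used, weakening unneeded)
unrestricted ✓ (typability at A -> A is all that's needed)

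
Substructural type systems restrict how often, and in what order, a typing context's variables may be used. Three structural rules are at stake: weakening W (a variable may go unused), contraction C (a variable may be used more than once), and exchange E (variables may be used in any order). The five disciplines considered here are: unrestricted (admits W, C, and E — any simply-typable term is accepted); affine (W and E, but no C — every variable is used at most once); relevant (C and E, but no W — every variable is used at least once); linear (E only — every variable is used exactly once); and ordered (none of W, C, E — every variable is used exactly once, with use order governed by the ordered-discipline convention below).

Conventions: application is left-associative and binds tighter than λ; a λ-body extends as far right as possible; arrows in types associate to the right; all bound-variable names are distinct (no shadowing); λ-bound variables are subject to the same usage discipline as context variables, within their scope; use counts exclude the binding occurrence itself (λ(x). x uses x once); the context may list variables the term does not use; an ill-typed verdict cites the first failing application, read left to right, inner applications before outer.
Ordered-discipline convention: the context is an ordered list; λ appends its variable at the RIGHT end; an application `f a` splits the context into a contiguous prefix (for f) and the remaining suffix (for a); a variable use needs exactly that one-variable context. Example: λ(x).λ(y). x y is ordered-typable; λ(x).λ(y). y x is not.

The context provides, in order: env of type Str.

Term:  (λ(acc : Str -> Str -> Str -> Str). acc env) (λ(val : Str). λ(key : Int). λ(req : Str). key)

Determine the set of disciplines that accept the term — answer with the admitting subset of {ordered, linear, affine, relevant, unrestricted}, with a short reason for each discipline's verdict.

admitted by: none
variable uses: env: 1; acc (bound): 1; val (bound): 0; key (bound): 1; req (bound): 0
use order (left to right): acc, env, key
typing: ill-typed: argument of type Str -> Int -> Str -> Int where Str -> Str -> Str -> Str is required
ordered: ✗, a type mismatch blocks all five
linear: ✗, the type mismatch rejects it
affine: ✗, not simply typable
relevant: ✗, fails simple typing
unrestricted: ✗, a type mismatch blocks all five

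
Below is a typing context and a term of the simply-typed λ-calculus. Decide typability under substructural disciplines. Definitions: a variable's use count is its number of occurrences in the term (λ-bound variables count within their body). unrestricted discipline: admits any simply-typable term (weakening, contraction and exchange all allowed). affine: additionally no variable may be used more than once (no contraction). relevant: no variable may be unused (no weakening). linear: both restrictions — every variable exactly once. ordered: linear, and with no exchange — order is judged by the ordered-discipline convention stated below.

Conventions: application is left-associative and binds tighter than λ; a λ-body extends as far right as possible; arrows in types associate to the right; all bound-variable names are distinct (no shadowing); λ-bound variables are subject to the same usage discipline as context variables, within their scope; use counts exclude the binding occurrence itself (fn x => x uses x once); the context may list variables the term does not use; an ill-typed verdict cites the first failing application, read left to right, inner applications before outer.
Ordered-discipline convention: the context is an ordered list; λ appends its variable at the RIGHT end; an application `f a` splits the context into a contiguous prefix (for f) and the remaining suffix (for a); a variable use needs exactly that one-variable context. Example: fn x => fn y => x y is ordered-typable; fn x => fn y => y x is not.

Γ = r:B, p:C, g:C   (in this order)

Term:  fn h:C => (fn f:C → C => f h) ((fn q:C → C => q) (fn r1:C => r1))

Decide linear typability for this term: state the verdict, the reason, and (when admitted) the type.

no — unused: r, p, g — weakening required
counts: r=0, p=0, g=0, h (λ-bound)=1, f (λ-bound)=1, q (λ-bound)=1, r1 (λ-bound)=1
use order (left to right): f, h, q, r1
typing: the term checks, with type C → C
per-discipline verdicts: ordered ✗, linear ✗, affine ✓, relevant ✗, unrestricted ✓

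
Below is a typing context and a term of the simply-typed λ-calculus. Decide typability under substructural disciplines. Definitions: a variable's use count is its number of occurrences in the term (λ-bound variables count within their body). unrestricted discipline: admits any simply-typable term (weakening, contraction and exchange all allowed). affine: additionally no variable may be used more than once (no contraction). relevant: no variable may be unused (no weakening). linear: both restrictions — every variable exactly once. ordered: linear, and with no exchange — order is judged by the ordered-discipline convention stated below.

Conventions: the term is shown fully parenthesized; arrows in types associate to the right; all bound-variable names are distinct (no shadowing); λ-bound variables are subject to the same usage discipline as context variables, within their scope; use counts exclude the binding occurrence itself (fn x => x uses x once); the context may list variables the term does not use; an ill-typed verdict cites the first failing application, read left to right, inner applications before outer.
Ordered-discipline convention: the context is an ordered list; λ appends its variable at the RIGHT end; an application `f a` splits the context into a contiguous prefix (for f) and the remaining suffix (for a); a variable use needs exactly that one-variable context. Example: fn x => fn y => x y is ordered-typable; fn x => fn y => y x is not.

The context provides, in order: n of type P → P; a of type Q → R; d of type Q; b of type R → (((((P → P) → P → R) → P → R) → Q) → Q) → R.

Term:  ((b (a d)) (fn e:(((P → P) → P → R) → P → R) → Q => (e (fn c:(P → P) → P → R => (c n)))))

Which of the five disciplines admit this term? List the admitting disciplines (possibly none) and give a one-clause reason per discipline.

accepted by: linear, affine, relevant, unrestricted
usage: n=1; a=1; d=1; b=1; e (bound)=1; c (bound)=1
left-to-right use order: b, a, d, e, c, n
typing: well-typed at R
ordered: ✗ — no ordered split (uses run b, a, d, e, c, n)
linear: ✓ — n, a, d, b, e, c: one use apiece
affine: ✓ — none of n, a, d, b, e, c used more than once
relevant: ✓ — at least one use each (n, a, d, b, e, c)
unrestricted: ✓ — well-typed at R; no restrictions here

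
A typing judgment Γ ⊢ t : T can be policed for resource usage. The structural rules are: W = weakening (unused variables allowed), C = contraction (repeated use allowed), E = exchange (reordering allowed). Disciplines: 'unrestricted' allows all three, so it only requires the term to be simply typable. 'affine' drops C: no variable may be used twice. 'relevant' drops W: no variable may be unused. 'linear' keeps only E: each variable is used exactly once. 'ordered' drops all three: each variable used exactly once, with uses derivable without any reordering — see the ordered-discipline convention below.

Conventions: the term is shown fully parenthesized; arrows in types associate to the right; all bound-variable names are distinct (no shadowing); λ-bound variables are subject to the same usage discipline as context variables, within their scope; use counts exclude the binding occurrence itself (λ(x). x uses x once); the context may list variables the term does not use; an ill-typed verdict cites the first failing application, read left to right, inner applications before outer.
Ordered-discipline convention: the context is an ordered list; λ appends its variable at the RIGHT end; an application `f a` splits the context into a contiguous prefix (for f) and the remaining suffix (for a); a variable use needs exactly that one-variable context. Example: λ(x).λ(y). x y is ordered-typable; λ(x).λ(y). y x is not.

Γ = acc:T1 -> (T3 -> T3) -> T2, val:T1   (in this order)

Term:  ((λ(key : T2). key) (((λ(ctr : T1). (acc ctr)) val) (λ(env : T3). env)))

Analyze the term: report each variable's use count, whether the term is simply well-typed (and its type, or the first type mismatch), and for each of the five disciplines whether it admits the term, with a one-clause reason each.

variable uses: acc: 1×; val: 1×; key (λ-bound): 1×; ctr (λ-bound): 1×; env (λ-bound): 1×
left-to-right use order: key, acc, ctr, val, env
typing: well-typed at T2
ordered: ✓ — acc, val, key, ctr, env once each; derivable with no W/C/E
linear: ✓ — exactly-once usage across acc, val, key, ctr, env
affine: ✓ — at most one use each (acc, val, key, ctr, env)
relevant: ✓ — at least one use each (acc, val, key, ctr, env)
unrestricted: ✓ — simply typable at T2; W, C, E all held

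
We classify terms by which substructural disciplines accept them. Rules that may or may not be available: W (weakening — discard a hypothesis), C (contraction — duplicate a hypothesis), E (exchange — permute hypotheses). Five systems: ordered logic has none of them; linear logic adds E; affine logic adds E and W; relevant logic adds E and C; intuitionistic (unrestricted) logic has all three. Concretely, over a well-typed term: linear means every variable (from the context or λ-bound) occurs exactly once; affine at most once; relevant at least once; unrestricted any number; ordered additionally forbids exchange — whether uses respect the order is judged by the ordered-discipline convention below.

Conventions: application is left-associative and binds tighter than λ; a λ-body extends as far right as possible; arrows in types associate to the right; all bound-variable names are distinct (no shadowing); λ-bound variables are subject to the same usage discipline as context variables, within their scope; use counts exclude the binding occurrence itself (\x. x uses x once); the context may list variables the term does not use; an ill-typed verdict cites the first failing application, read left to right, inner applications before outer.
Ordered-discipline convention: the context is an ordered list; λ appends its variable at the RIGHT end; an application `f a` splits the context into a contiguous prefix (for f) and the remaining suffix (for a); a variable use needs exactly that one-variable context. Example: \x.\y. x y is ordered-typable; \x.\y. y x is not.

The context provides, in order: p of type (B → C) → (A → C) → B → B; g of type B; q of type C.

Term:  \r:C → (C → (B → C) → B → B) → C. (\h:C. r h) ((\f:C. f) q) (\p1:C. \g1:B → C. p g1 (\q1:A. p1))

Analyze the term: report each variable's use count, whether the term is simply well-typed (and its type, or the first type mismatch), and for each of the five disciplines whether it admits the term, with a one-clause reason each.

variable uses: p: 1×, g: 0×, q: 1×, r (bound): 1×, h (bound): 1×, f (bound): 1×, p1 (bound): 1×, g1 (bound): 1×, q1 (bound): 0×
uses in reading order: r, h, f, q, p, g1, p1
typing: ✓ — (C → (C → (B → C) → B → B) → C) → C
ordered ✗ (unused: g, q1 — weakening required)
linear ✗ (unused: g, q1 — weakening required)
affine ✓ (no duplicate uses among p, g, q, r, h, f, p1, g1, q1)
relevant ✗ (unused: g, q1 — weakening required)
unrestricted ✓ (well-typed at (C → (C → (B → C) → B → B) → C) → C; no restrictions here)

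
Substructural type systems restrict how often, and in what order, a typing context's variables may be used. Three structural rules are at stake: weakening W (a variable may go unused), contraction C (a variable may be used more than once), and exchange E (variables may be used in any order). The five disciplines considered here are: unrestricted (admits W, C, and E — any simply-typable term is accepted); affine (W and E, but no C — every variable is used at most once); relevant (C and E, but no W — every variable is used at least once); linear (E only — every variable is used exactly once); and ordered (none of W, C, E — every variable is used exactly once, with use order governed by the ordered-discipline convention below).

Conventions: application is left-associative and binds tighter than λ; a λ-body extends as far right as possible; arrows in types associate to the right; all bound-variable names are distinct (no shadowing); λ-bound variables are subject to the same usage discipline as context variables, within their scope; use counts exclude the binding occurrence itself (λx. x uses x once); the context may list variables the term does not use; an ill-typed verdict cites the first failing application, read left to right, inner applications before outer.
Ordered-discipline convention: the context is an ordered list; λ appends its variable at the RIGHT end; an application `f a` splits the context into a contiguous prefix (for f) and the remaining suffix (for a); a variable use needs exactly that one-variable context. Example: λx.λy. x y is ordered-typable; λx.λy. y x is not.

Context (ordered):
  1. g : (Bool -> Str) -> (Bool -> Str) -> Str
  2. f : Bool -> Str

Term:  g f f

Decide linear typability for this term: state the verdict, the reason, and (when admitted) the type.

no — uses contraction: f ×2
counts: g: 1×; f: 2×
use order (left to right): g, f, f
typing: the term checks, with type Str
all disciplines: ordered ✗, linear ✗, affine ✗, relevant ✓, unrestricted ✓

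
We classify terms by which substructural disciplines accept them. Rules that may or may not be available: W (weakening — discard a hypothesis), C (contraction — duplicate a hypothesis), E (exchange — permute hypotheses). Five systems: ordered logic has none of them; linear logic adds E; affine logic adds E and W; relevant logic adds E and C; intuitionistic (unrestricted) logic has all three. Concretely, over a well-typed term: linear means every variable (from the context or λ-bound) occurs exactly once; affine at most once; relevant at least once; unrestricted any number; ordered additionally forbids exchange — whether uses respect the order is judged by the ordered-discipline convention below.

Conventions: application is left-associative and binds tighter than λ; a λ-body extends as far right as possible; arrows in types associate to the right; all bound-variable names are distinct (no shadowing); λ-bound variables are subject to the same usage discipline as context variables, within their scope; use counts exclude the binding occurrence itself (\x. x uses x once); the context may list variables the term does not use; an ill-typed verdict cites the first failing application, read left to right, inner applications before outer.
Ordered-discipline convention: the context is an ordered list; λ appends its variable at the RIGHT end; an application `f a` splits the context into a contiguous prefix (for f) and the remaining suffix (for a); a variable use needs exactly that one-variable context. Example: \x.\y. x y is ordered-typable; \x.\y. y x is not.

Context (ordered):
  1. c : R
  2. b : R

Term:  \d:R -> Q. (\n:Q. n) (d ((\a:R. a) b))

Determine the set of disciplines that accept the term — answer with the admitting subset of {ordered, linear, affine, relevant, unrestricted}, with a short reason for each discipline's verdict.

admitted in: affine, unrestricted
counts: c: 0; b: 1; d [bound]: 1; n [bound]: 1; a [bound]: 1
uses in reading order: n, d, a, b
typing: well-typed at (R -> Q) -> Q
ordered ✗ (c never used (weakening))
linear ✗ (c never used (weakening))
affine ✓ (no duplicate uses among c, b, d, n, a)
relevant ✗ (c never used (weakening))
unrestricted ✓ (type-checks ((R -> Q) -> Q) and nothing is barred)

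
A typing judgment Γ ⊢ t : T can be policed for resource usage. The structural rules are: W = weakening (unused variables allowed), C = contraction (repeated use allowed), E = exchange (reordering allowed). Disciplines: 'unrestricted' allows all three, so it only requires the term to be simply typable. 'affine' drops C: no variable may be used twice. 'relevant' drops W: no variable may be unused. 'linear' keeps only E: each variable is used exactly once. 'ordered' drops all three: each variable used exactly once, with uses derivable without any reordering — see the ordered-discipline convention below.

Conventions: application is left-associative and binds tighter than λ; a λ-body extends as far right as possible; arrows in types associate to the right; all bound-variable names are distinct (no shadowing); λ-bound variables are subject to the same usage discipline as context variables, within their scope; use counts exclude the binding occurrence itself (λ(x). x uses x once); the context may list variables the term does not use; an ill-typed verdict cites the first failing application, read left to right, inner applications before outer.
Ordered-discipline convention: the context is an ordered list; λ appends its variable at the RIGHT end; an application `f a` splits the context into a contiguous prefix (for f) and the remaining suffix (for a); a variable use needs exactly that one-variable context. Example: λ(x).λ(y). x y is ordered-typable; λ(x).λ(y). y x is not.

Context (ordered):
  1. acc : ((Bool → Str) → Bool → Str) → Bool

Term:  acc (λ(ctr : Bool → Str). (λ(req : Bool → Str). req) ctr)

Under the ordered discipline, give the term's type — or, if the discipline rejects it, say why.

term : Bool
use counts: acc ×1; ctr [bound] ×1; req [bound] ×1
left-to-right use order: acc, req, ctr
typing: the term checks, with type Bool
all disciplines: ordered ✓, linear ✓, affine ✓, relevant ✓, unrestricted ✓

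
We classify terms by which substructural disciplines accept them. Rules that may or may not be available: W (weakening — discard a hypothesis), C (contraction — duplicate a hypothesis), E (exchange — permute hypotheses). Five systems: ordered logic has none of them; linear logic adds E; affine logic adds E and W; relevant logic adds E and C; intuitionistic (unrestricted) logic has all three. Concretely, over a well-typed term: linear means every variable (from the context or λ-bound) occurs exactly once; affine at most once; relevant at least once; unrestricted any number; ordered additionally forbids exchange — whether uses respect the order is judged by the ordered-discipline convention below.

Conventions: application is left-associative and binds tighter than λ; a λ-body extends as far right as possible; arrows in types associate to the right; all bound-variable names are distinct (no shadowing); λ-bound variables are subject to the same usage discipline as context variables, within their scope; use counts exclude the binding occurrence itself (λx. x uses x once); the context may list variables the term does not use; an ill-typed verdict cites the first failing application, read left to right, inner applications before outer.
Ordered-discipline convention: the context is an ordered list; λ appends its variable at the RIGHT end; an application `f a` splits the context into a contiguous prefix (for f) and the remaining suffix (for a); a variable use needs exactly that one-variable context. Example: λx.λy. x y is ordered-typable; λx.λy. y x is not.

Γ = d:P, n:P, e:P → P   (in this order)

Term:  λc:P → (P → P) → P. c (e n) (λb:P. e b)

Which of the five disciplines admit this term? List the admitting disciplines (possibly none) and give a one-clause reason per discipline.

admitted in: unrestricted
counts: d: 0×; n: 1×; e: 2×; c [bound]: 1×; b [bound]: 1×
use order (left to right): c, e, n, e, b
typing: the term checks, with type (P → (P → P) → P) → P
ordered ✗ (uses contraction: e ×2; unused: d — weakening required)
linear ✗ (uses contraction: e ×2; unused: d — weakening required)
affine ✗ (uses contraction: e ×2)
relevant ✗ (unused: d — weakening required)
unrestricted ✓ (well-typed at (P → (P → P) → P) → P; no restrictions here)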